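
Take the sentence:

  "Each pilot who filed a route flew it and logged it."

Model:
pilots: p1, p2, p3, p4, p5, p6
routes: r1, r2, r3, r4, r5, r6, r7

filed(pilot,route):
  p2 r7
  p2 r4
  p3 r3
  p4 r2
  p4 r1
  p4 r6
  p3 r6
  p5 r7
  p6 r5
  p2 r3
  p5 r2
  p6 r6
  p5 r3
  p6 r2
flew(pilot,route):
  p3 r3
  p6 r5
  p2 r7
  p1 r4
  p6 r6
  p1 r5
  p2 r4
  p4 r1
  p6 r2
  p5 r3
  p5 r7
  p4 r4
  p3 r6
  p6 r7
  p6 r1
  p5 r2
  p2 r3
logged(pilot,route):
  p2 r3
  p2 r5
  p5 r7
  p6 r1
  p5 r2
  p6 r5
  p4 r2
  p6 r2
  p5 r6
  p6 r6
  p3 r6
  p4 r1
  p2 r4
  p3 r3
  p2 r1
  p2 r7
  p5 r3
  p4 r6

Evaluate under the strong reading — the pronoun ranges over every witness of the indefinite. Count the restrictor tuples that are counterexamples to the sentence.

"it" takes "a route" as antecedent — a donkey pronoun bound across the clause boundary.
Strong reading: for every (p,r) with filed(p,r), flew(p,r) ∧ logged(p,r).
Restrictor pairs: (p2,r3) ✓  (p2,r4) ✓  (p2,r7) ✓  (p3,r3) ✓  (p3,r6) ✓  (p4,r1) ✓  (p4,r2) ✗  (p4,r6) ✗  (p5,r2) ✓  (p5,r3) ✓  (p5,r7) ✓  (p6,r2) ✓  (p6,r5) ✓  (p6,r6) ✓
Counterexamples (restrictor pairs failing the scope): 2.

2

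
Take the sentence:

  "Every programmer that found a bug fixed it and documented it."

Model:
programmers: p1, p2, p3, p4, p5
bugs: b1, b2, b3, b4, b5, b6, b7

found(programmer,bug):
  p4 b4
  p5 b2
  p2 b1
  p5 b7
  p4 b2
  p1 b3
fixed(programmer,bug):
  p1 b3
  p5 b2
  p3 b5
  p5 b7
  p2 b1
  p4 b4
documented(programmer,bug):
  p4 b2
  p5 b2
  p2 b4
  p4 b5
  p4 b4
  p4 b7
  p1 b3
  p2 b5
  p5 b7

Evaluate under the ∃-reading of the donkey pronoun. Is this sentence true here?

"it" takes "a bug" as antecedent — a donkey pronoun bound across the clause boundary.
Weak reading: every programmer p with some found-bug has at least one found-bug b such that fixed(p,b) ∧ documented(p,b).
Per programmer: p1:✓  p2:✗  p4:✓  p5:✓
p2 has no witness among its found-bugs.

False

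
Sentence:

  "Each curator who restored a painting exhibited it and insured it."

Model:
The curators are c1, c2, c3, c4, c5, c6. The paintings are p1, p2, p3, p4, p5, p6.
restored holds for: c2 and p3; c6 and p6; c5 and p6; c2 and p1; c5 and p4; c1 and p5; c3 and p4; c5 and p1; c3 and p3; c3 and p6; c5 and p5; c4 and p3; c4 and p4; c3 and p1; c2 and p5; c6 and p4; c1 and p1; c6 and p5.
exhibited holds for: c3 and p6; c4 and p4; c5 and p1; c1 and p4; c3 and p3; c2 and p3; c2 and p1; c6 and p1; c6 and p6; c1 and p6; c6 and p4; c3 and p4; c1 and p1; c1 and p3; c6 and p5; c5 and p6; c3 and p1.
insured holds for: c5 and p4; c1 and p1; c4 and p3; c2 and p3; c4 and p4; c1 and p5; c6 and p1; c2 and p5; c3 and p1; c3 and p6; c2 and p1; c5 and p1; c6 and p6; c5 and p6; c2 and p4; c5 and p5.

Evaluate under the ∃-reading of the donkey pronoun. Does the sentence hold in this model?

True

"it" takes "a painting" as antecedent — a donkey pronoun bound across the clause boundary.
Weak reading: every curator c with some restored-painting has at least one restored-painting p such that exhibited(c,p) ∧ insured(c,p).
Per curator: c1:✓  c2:✓  c3:✓  c4:✓  c5:✓  c6:✓
Every curator in the restrictor has a witness.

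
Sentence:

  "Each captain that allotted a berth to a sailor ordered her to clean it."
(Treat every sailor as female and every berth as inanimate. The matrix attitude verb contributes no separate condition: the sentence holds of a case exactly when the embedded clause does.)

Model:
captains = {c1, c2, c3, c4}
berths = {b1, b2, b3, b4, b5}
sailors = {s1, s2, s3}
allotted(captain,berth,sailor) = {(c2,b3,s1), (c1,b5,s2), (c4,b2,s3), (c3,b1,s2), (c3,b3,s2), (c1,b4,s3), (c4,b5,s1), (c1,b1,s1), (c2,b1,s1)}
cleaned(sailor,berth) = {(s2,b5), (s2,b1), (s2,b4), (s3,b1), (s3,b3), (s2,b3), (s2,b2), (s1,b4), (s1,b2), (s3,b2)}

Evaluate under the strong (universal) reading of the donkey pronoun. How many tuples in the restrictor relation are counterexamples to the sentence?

"her" takes "a sailor" as antecedent and "it" takes "a berth"; both are donkey pronouns co-varying with the restrictor.
Strong reading: for every (c,b,s) with allotted(c,b,s), cleaned(s,b).
Restrictor triples: (c1,b1,s1)→cleaned(s1,b1) ✗  (c1,b4,s3)→cleaned(s3,b4) ✗  (c1,b5,s2)→cleaned(s2,b5) ✓  (c2,b1,s1)→cleaned(s1,b1) ✗  (c2,b3,s1)→cleaned(s1,b3) ✗  (c3,b1,s2)→cleaned(s2,b1) ✓  (c3,b3,s2)→cleaned(s2,b3) ✓  (c4,b2,s3)→cleaned(s3,b2) ✓  (c4,b5,s1)→cleaned(s1,b5) ✗
Counterexamples (restrictor triples failing the scope): 5.

5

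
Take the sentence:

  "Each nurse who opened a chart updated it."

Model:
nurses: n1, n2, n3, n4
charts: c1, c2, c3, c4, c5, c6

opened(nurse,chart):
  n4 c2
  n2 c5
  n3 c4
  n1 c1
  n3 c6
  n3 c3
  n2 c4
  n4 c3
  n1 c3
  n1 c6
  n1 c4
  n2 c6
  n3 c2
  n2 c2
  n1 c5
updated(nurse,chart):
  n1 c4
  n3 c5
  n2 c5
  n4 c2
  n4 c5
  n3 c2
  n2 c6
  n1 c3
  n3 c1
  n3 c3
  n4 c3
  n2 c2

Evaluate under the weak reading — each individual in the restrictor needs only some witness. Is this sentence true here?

True

"it" takes "a chart" as antecedent — a donkey pronoun bound across the clause boundary.
Weak reading: every nurse n with some opened-chart has at least one opened-chart c such that updated(n,c).
Per nurse: n1:✓  n2:✓  n3:✓  n4:✓
Every nurse in the restrictor has a witness.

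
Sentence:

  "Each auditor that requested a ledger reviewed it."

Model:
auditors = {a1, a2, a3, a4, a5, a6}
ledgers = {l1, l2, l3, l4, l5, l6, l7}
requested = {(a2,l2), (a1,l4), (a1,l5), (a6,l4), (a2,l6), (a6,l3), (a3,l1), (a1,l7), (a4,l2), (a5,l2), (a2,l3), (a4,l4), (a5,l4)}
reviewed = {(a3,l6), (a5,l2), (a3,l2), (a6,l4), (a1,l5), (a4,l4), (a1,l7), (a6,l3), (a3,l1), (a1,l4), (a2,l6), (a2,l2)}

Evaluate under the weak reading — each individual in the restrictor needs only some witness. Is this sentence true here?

"it" takes "a ledger" as antecedent — a donkey pronoun bound across the clause boundary.
Weak reading: every auditor a with some requested-ledger has at least one requested-ledger l such that reviewed(a,l).
Per auditor: a1:✓  a2:✓  a3:✓  a4:✓  a5:✓  a6:✓
Every auditor in the restrictor has a witness.

True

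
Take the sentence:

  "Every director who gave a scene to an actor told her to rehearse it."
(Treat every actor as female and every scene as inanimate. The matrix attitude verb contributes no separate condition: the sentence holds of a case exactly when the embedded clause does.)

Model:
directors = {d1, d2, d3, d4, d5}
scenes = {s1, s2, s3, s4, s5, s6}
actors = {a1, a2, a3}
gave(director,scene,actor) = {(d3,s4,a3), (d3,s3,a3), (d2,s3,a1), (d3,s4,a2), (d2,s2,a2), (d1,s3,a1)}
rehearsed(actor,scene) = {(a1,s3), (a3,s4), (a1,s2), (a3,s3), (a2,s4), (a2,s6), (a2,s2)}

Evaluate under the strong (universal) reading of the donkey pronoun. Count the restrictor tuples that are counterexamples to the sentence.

"her" takes "an actor" as antecedent and "it" takes "a scene"; both are donkey pronouns co-varying with the restrictor.
Strong reading: for every (d,s,a) with gave(d,s,a), rehearsed(a,s).
Restrictor triples: (d1,s3,a1)→rehearsed(a1,s3) ✓  (d2,s2,a2)→rehearsed(a2,s2) ✓  (d2,s3,a1)→rehearsed(a1,s3) ✓  (d3,s3,a3)→rehearsed(a3,s3) ✓  (d3,s4,a2)→rehearsed(a2,s4) ✓  (d3,s4,a3)→rehearsed(a3,s4) ✓
Counterexamples (restrictor triples failing the scope): 0.

0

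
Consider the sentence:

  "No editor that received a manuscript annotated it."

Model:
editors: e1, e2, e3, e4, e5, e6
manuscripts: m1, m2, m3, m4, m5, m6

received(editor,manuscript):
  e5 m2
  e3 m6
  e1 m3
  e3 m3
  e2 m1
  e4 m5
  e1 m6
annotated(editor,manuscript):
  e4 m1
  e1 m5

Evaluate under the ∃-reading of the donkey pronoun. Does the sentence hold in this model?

"it" takes "a manuscript" as antecedent — a donkey pronoun bound across the clause boundary.
Truth condition: for no (e,m) with received(e,m) does annotated(e,m) hold.
Restrictor pairs — does the scope hold? (e1,m3):fails  (e1,m6):fails  (e2,m1):fails  (e3,m3):fails  (e3,m6):fails  (e4,m5):fails  (e5,m2):fails
Scope holds for no restrictor pair, so the sentence is true.

True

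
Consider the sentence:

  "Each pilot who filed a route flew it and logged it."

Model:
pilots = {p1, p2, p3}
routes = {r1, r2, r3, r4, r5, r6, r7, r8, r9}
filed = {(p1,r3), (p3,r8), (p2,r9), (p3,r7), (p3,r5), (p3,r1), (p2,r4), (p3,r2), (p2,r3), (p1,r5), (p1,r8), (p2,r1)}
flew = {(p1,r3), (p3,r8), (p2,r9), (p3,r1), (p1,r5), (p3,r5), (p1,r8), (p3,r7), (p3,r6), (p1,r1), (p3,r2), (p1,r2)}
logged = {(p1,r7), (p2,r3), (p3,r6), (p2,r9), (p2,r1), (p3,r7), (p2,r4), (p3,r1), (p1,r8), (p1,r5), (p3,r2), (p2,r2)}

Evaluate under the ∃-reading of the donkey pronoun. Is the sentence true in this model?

"it" takes "a route" as antecedent — a donkey pronoun bound across the clause boundary.
Weak reading: every pilot p with some filed-route has at least one filed-route r such that flew(p,r) ∧ logged(p,r).
Per pilot: p1:✓  p2:✓  p3:✓
Every pilot in the restrictor has a witness.

True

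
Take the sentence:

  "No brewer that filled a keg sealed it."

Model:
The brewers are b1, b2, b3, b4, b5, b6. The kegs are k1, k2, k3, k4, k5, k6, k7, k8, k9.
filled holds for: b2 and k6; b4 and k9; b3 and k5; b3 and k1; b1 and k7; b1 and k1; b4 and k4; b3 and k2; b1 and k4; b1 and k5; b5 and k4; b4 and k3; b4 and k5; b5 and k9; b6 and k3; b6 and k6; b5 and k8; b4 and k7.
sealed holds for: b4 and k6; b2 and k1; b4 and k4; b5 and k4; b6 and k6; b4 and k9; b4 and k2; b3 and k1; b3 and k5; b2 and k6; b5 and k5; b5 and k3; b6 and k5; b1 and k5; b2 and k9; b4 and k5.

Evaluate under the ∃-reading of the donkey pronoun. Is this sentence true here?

"it" takes "a keg" as antecedent — a donkey pronoun bound across the clause boundary.
Truth condition: for no (b,k) with filled(b,k) does sealed(b,k) hold.
Restrictor pairs — does the scope hold? (b1,k1):fails  (b1,k4):fails  (b1,k5):holds  (b1,k7):fails  (b2,k6):holds  (b3,k1):holds  (b3,k2):fails  (b3,k5):holds  (b4,k3):fails  (b4,k4):holds  (b4,k5):holds  (b4,k7):fails  (b4,k9):holds  (b5,k4):holds  (b5,k8):fails  (b5,k9):fails  (b6,k3):fails  (b6,k6):holds
Scope holds for 9 pair(s), so the sentence is false.

False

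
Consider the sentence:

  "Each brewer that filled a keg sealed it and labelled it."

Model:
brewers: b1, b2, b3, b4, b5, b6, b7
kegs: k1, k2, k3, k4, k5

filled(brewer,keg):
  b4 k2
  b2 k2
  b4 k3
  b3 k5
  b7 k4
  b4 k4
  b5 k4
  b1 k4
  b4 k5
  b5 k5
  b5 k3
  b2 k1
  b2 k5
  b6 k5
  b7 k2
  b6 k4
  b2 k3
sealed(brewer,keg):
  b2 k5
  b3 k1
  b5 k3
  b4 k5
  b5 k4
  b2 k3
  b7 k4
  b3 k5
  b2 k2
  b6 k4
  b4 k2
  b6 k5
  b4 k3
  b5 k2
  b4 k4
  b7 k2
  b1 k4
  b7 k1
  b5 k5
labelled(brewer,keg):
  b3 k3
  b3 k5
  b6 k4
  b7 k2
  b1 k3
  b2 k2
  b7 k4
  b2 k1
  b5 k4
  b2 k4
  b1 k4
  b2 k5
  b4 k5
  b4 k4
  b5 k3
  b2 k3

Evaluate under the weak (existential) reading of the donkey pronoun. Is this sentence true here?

True

"it" takes "a keg" as antecedent — a donkey pronoun bound across the clause boundary.
Weak reading: every brewer b with some filled-keg has at least one filled-keg k such that sealed(b,k) ∧ labelled(b,k).
Per brewer: b1:✓  b2:✓  b3:✓  b4:✓  b5:✓  b6:✓  b7:✓
Every brewer in the restrictor has a witness.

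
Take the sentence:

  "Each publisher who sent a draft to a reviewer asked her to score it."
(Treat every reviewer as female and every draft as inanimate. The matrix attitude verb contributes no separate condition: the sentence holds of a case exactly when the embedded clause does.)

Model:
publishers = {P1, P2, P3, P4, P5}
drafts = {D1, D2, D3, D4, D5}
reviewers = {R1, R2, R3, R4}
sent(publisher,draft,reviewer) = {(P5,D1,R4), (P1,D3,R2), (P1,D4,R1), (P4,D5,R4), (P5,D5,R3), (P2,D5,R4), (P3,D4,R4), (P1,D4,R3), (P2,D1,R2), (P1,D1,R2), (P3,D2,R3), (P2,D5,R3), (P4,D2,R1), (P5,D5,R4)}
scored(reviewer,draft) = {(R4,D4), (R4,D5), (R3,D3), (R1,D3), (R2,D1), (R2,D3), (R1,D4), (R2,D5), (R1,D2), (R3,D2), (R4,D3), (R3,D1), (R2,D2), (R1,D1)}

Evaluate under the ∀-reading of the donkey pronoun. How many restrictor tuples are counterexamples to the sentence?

"her" takes "a reviewer" as antecedent and "it" takes "a draft"; both are donkey pronouns co-varying with the restrictor.
Strong reading: for every (p,d,r) with sent(p,d,r), scored(r,d).
Restrictor triples: (P1,D1,R2)→scored(R2,D1) ✓  (P1,D3,R2)→scored(R2,D3) ✓  (P1,D4,R1)→scored(R1,D4) ✓  (P1,D4,R3)→scored(R3,D4) ✗  (P2,D1,R2)→scored(R2,D1) ✓  (P2,D5,R3)→scored(R3,D5) ✗  (P2,D5,R4)→scored(R4,D5) ✓  (P3,D2,R3)→scored(R3,D2) ✓  (P3,D4,R4)→scored(R4,D4) ✓  (P4,D2,R1)→scored(R1,D2) ✓  (P4,D5,R4)→scored(R4,D5) ✓  (P5,D1,R4)→scored(R4,D1) ✗  (P5,D5,R3)→scored(R3,D5) ✗  (P5,D5,R4)→scored(R4,D5) ✓
Counterexamples (restrictor triples failing the scope): 4.

4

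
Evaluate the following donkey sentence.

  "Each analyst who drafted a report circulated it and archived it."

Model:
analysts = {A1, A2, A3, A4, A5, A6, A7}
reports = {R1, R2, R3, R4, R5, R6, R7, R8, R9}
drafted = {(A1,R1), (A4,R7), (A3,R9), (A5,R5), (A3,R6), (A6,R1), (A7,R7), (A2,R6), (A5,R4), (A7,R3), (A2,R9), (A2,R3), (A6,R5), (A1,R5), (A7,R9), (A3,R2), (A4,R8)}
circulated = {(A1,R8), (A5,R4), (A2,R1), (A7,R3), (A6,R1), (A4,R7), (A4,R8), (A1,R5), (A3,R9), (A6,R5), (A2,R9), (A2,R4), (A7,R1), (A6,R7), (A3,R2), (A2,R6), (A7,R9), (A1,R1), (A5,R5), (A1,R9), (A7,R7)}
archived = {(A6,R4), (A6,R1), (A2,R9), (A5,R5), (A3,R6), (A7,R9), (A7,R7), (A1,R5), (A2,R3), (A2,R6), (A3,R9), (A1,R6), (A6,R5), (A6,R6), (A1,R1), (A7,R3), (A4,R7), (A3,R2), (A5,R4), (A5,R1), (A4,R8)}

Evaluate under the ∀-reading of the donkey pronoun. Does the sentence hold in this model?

False

"it" takes "a report" as antecedent — a donkey pronoun bound across the clause boundary.
Strong reading: for every (a,r) with drafted(a,r), circulated(a,r) ∧ archived(a,r).
Restrictor pairs: (A1,R1) ✓  (A1,R5) ✓  (A2,R3) ✗  (A2,R6) ✓  (A2,R9) ✓  (A3,R2) ✓  (A3,R6) ✗  (A3,R9) ✓  (A4,R7) ✓  (A4,R8) ✓  (A5,R4) ✓  (A5,R5) ✓  (A6,R1) ✓  (A6,R5) ✓  (A7,R3) ✓  (A7,R7) ✓  (A7,R9) ✓
Counterexample: (A2,R3) is in drafted but fails the scope.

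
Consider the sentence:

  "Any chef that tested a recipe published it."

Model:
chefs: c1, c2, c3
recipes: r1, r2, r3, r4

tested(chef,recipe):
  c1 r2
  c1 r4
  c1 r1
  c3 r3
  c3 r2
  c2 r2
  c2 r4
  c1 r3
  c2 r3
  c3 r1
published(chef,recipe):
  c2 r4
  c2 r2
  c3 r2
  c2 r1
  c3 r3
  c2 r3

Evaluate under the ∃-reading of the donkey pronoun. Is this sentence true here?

False

"it" takes "a recipe" as antecedent — a donkey pronoun bound across the clause boundary.
Weak reading: every chef c with some tested-recipe has at least one tested-recipe r such that published(c,r).
Per chef: c1:✗  c2:✓  c3:✓
c1 has no witness among its tested-recipes.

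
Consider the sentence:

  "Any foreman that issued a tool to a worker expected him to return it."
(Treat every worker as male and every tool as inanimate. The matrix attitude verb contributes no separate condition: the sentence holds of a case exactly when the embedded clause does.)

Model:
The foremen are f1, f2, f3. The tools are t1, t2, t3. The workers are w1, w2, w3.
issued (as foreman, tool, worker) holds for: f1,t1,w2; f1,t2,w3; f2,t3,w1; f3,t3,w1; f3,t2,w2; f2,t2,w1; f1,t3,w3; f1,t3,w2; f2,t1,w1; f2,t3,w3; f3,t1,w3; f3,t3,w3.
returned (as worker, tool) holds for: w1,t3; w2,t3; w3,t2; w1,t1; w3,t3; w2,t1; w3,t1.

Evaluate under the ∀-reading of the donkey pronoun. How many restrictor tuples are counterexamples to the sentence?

2

"him" takes "a worker" as antecedent and "it" takes "a tool"; both are donkey pronouns co-varying with the restrictor.
Strong reading: for every (f,t,w) with issued(f,t,w), returned(w,t).
Restrictor triples: (f1,t1,w2)→returned(w2,t1) ✓  (f1,t2,w3)→returned(w3,t2) ✓  (f1,t3,w2)→returned(w2,t3) ✓  (f1,t3,w3)→returned(w3,t3) ✓  (f2,t1,w1)→returned(w1,t1) ✓  (f2,t2,w1)→returned(w1,t2) ✗  (f2,t3,w1)→returned(w1,t3) ✓  (f2,t3,w3)→returned(w3,t3) ✓  (f3,t1,w3)→returned(w3,t1) ✓  (f3,t2,w2)→returned(w2,t2) ✗  (f3,t3,w1)→returned(w1,t3) ✓  (f3,t3,w3)→returned(w3,t3) ✓
Counterexamples (restrictor triples failing the scope): 2.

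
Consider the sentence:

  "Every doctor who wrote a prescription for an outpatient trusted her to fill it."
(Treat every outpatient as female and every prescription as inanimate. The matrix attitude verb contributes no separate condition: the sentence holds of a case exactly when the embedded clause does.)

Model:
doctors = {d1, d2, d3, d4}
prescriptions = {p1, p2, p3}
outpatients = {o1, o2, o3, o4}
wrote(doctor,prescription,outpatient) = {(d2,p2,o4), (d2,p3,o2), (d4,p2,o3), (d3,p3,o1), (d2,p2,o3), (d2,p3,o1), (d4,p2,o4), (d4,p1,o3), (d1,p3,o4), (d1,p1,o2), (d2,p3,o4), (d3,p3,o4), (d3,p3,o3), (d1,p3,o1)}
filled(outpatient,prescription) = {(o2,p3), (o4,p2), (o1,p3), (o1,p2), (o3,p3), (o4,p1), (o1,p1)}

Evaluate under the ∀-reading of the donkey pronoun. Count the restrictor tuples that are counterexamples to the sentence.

"her" takes "an outpatient" as antecedent and "it" takes "a prescription"; both are donkey pronouns co-varying with the restrictor.
Strong reading: for every (d,p,o) with wrote(d,p,o), filled(o,p).
Restrictor triples: (d1,p1,o2)→filled(o2,p1) ✗  (d1,p3,o1)→filled(o1,p3) ✓  (d1,p3,o4)→filled(o4,p3) ✗  (d2,p2,o3)→filled(o3,p2) ✗  (d2,p2,o4)→filled(o4,p2) ✓  (d2,p3,o1)→filled(o1,p3) ✓  (d2,p3,o2)→filled(o2,p3) ✓  (d2,p3,o4)→filled(o4,p3) ✗  (d3,p3,o1)→filled(o1,p3) ✓  (d3,p3,o3)→filled(o3,p3) ✓  (d3,p3,o4)→filled(o4,p3) ✗  (d4,p1,o3)→filled(o3,p1) ✗  (d4,p2,o3)→filled(o3,p2) ✗  (d4,p2,o4)→filled(o4,p2) ✓
Counterexamples (restrictor triples failing the scope): 7.

7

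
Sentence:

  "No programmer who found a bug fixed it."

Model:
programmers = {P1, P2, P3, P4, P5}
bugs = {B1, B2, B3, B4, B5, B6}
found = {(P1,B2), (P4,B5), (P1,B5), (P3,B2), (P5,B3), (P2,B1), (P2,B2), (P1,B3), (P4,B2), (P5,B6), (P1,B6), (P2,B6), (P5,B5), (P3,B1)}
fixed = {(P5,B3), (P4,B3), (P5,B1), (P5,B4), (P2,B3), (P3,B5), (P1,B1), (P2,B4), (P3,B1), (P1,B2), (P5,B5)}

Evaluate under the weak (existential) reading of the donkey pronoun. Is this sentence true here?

False

"it" takes "a bug" as antecedent — a donkey pronoun bound across the clause boundary.
Truth condition: for no (p,b) with found(p,b) does fixed(p,b) hold.
Restrictor pairs — does the scope hold? (P1,B2):holds  (P1,B3):fails  (P1,B5):fails  (P1,B6):fails  (P2,B1):fails  (P2,B2):fails  (P2,B6):fails  (P3,B1):holds  (P3,B2):fails  (P4,B2):fails  (P4,B5):fails  (P5,B3):holds  (P5,B5):holds  (P5,B6):fails
Scope holds for 4 pair(s), so the sentence is false.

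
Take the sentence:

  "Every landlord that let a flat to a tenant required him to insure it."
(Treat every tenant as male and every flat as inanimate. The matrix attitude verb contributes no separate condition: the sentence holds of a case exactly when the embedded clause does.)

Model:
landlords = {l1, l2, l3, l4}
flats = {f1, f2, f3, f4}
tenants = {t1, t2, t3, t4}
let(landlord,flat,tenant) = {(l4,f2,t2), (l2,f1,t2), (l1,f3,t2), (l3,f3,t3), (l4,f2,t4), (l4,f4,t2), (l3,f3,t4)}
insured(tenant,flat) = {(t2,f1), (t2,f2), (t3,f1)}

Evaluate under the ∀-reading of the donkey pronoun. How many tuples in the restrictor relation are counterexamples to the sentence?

"him" takes "a tenant" as antecedent and "it" takes "a flat"; both are donkey pronouns co-varying with the restrictor.
Strong reading: for every (l,f,t) with let(l,f,t), insured(t,f).
Restrictor triples: (l1,f3,t2)→insured(t2,f3) ✗  (l2,f1,t2)→insured(t2,f1) ✓  (l3,f3,t3)→insured(t3,f3) ✗  (l3,f3,t4)→insured(t4,f3) ✗  (l4,f2,t2)→insured(t2,f2) ✓  (l4,f2,t4)→insured(t4,f2) ✗  (l4,f4,t2)→insured(t2,f4) ✗
Counterexamples (restrictor triples failing the scope): 5.

5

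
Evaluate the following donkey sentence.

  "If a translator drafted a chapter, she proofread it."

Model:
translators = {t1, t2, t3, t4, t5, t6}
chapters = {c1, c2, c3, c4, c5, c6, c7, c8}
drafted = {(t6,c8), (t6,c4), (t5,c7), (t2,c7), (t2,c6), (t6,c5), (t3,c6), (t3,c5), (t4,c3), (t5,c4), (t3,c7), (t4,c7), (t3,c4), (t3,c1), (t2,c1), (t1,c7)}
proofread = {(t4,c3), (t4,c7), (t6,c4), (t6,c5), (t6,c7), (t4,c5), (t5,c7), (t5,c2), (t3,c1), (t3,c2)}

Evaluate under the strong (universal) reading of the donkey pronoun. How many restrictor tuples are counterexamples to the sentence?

10

"it" takes "a chapter" as antecedent — a donkey pronoun bound across the clause boundary.
Strong reading: for every (t,c) with drafted(t,c), proofread(t,c).
Restrictor pairs: (t1,c7) ✗  (t2,c1) ✗  (t2,c6) ✗  (t2,c7) ✗  (t3,c1) ✓  (t3,c4) ✗  (t3,c5) ✗  (t3,c6) ✗  (t3,c7) ✗  (t4,c3) ✓  (t4,c7) ✓  (t5,c4) ✗  (t5,c7) ✓  (t6,c4) ✓  (t6,c5) ✓  (t6,c8) ✗
Counterexamples (restrictor pairs failing the scope): 10.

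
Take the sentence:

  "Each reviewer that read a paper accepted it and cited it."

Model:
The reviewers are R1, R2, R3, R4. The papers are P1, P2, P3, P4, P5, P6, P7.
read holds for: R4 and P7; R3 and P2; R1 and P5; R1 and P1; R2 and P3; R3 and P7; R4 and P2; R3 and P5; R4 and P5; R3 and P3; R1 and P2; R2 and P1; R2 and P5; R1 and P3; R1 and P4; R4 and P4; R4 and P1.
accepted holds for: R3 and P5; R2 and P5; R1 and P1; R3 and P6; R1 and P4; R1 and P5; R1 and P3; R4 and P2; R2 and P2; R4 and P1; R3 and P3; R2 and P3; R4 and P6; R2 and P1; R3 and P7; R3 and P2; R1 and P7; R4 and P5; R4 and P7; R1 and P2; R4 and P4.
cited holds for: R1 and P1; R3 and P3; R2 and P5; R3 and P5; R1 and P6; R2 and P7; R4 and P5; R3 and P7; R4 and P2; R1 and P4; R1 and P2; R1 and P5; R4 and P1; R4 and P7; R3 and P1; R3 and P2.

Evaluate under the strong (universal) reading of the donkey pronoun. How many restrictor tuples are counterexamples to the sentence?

4

"it" takes "a paper" as antecedent — a donkey pronoun bound across the clause boundary.
Strong reading: for every (r,p) with read(r,p), accepted(r,p) ∧ cited(r,p).
Restrictor pairs: (R1,P1) ✓  (R1,P2) ✓  (R1,P3) ✗  (R1,P4) ✓  (R1,P5) ✓  (R2,P1) ✗  (R2,P3) ✗  (R2,P5) ✓  (R3,P2) ✓  (R3,P3) ✓  (R3,P5) ✓  (R3,P7) ✓  (R4,P1) ✓  (R4,P2) ✓  (R4,P4) ✗  (R4,P5) ✓  (R4,P7) ✓
Counterexamples (restrictor pairs failing the scope): 4.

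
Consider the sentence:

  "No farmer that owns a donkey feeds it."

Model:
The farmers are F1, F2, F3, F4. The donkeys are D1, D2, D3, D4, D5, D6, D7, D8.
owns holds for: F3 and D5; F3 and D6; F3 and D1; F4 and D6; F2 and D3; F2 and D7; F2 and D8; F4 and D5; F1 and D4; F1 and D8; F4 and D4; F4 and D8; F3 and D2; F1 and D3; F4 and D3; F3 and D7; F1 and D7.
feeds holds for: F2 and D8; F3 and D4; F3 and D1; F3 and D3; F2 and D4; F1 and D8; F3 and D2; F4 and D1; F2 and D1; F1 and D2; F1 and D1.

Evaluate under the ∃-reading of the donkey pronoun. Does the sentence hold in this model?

"it" takes "a donkey" as antecedent — a donkey pronoun bound across the clause boundary.
Truth condition: for no (f,d) with owns(f,d) does feeds(f,d) hold.
Restrictor pairs — does the scope hold? (F1,D3):fails  (F1,D4):fails  (F1,D7):fails  (F1,D8):holds  (F2,D3):fails  (F2,D7):fails  (F2,D8):holds  (F3,D1):holds  (F3,D2):holds  (F3,D5):fails  (F3,D6):fails  (F3,D7):fails  (F4,D3):fails  (F4,D4):fails  (F4,D5):fails  (F4,D6):fails  (F4,D8):fails
Scope holds for 4 pair(s), so the sentence is false.

False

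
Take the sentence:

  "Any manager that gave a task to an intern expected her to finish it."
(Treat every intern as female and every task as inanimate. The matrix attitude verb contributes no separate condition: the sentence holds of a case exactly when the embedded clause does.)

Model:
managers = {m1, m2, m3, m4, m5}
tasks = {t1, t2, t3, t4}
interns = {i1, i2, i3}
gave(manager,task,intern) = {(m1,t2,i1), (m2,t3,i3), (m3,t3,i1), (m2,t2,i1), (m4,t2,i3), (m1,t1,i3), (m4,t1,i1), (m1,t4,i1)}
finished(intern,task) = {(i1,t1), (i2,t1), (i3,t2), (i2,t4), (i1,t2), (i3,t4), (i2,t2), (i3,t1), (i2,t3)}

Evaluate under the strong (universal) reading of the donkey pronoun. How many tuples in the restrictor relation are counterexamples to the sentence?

"her" takes "an intern" as antecedent and "it" takes "a task"; both are donkey pronouns co-varying with the restrictor.
Strong reading: for every (m,t,i) with gave(m,t,i), finished(i,t).
Restrictor triples: (m1,t1,i3)→finished(i3,t1) ✓  (m1,t2,i1)→finished(i1,t2) ✓  (m1,t4,i1)→finished(i1,t4) ✗  (m2,t2,i1)→finished(i1,t2) ✓  (m2,t3,i3)→finished(i3,t3) ✗  (m3,t3,i1)→finished(i1,t3) ✗  (m4,t1,i1)→finished(i1,t1) ✓  (m4,t2,i3)→finished(i3,t2) ✓
Counterexamples (restrictor triples failing the scope): 3.

3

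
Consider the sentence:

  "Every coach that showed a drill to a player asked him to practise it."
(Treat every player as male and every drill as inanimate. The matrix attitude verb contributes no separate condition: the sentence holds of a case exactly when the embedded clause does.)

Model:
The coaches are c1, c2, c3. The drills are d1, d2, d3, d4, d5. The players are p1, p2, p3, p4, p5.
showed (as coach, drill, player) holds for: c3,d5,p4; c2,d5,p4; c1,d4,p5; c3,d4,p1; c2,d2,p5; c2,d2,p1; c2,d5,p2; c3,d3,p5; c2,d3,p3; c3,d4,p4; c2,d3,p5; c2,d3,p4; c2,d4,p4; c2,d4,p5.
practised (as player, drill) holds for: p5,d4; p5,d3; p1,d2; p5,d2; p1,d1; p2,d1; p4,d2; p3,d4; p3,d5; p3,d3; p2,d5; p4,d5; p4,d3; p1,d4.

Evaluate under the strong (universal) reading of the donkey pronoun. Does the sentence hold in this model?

"him" takes "a player" as antecedent and "it" takes "a drill"; both are donkey pronouns co-varying with the restrictor.
Strong reading: for every (c,d,p) with showed(c,d,p), practised(p,d).
Restrictor triples: (c1,d4,p5)→practised(p5,d4) ✓  (c2,d2,p1)→practised(p1,d2) ✓  (c2,d2,p5)→practised(p5,d2) ✓  (c2,d3,p3)→practised(p3,d3) ✓  (c2,d3,p4)→practised(p4,d3) ✓  (c2,d3,p5)→practised(p5,d3) ✓  (c2,d4,p4)→practised(p4,d4) ✗  (c2,d4,p5)→practised(p5,d4) ✓  (c2,d5,p2)→practised(p2,d5) ✓  (c2,d5,p4)→practised(p4,d5) ✓  (c3,d3,p5)→practised(p5,d3) ✓  (c3,d4,p1)→practised(p1,d4) ✓  (c3,d4,p4)→practised(p4,d4) ✗  (c3,d5,p4)→practised(p4,d5) ✓
Counterexample: (c2,d4,p4) — practised(p4,d4) does not hold.

False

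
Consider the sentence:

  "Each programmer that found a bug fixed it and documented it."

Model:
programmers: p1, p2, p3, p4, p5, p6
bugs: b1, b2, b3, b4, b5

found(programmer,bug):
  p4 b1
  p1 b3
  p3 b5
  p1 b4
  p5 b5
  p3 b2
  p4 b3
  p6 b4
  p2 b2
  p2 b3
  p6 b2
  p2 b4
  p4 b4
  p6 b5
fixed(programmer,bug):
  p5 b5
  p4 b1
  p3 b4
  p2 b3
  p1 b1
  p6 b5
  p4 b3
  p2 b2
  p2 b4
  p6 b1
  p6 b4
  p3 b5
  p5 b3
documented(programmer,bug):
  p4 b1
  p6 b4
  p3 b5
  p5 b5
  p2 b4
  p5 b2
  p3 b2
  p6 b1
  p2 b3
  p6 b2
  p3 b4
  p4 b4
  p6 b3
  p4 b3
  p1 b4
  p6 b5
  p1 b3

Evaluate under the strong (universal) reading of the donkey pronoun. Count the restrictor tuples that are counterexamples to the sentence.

6

"it" takes "a bug" as antecedent — a donkey pronoun bound across the clause boundary.
Strong reading: for every (p,b) with found(p,b), fixed(p,b) ∧ documented(p,b).
Restrictor pairs: (p1,b3) ✗  (p1,b4) ✗  (p2,b2) ✗  (p2,b3) ✓  (p2,b4) ✓  (p3,b2) ✗  (p3,b5) ✓  (p4,b1) ✓  (p4,b3) ✓  (p4,b4) ✗  (p5,b5) ✓  (p6,b2) ✗  (p6,b4) ✓  (p6,b5) ✓
Counterexamples (restrictor pairs failing the scope): 6.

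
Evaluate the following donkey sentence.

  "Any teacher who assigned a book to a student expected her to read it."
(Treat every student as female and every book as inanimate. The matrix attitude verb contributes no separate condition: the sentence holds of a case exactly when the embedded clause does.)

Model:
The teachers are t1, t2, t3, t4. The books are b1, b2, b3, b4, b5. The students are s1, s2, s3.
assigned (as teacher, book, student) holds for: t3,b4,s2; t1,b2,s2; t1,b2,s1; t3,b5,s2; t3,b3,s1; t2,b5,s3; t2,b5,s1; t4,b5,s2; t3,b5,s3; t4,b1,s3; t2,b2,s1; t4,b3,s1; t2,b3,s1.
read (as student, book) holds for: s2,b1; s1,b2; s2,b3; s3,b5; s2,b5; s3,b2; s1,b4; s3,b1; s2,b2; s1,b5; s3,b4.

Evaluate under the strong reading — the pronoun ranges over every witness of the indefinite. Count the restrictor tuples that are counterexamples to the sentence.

4

"her" takes "a student" as antecedent and "it" takes "a book"; both are donkey pronouns co-varying with the restrictor.
Strong reading: for every (t,b,s) with assigned(t,b,s), read(s,b).
Restrictor triples: (t1,b2,s1)→read(s1,b2) ✓  (t1,b2,s2)→read(s2,b2) ✓  (t2,b2,s1)→read(s1,b2) ✓  (t2,b3,s1)→read(s1,b3) ✗  (t2,b5,s1)→read(s1,b5) ✓  (t2,b5,s3)→read(s3,b5) ✓  (t3,b3,s1)→read(s1,b3) ✗  (t3,b4,s2)→read(s2,b4) ✗  (t3,b5,s2)→read(s2,b5) ✓  (t3,b5,s3)→read(s3,b5) ✓  (t4,b1,s3)→read(s3,b1) ✓  (t4,b3,s1)→read(s1,b3) ✗  (t4,b5,s2)→read(s2,b5) ✓
Counterexamples (restrictor triples failing the scope): 4.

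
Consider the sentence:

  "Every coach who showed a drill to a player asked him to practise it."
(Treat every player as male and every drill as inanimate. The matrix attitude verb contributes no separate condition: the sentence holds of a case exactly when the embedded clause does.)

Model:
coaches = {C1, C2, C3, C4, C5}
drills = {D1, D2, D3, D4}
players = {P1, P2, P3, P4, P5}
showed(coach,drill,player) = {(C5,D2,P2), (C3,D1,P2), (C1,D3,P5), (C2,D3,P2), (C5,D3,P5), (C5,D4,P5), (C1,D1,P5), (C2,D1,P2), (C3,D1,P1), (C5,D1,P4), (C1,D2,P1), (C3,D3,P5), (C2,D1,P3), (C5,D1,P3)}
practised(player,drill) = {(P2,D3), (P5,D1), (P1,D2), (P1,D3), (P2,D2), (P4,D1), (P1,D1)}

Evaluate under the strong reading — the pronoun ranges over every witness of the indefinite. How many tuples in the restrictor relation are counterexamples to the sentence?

8

"him" takes "a player" as antecedent and "it" takes "a drill"; both are donkey pronouns co-varying with the restrictor.
Strong reading: for every (c,d,p) with showed(c,d,p), practised(p,d).
Restrictor triples: (C1,D1,P5)→practised(P5,D1) ✓  (C1,D2,P1)→practised(P1,D2) ✓  (C1,D3,P5)→practised(P5,D3) ✗  (C2,D1,P2)→practised(P2,D1) ✗  (C2,D1,P3)→practised(P3,D1) ✗  (C2,D3,P2)→practised(P2,D3) ✓  (C3,D1,P1)→practised(P1,D1) ✓  (C3,D1,P2)→practised(P2,D1) ✗  (C3,D3,P5)→practised(P5,D3) ✗  (C5,D1,P3)→practised(P3,D1) ✗  (C5,D1,P4)→practised(P4,D1) ✓  (C5,D2,P2)→practised(P2,D2) ✓  (C5,D3,P5)→practised(P5,D3) ✗  (C5,D4,P5)→practised(P5,D4) ✗
Counterexamples (restrictor triples failing the scope): 8.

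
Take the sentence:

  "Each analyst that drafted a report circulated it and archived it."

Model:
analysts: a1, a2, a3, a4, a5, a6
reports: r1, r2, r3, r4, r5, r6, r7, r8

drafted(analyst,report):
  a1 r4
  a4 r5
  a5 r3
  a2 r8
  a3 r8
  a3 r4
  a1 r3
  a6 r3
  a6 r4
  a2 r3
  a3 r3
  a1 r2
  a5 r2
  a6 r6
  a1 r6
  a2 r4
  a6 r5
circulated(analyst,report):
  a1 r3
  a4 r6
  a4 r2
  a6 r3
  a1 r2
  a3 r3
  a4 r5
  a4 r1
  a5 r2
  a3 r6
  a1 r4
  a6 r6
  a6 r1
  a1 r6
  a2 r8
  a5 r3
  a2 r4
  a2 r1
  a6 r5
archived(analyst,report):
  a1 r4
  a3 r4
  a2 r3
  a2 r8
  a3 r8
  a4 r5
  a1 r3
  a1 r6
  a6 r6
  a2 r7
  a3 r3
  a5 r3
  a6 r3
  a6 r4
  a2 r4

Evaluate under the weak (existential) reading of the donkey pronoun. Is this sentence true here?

"it" takes "a report" as antecedent — a donkey pronoun bound across the clause boundary.
Weak reading: every analyst a with some drafted-report has at least one drafted-report r such that circulated(a,r) ∧ archived(a,r).
Per analyst: a1:✓  a2:✓  a3:✓  a4:✓  a5:✓  a6:✓
Every analyst in the restrictor has a witness.

True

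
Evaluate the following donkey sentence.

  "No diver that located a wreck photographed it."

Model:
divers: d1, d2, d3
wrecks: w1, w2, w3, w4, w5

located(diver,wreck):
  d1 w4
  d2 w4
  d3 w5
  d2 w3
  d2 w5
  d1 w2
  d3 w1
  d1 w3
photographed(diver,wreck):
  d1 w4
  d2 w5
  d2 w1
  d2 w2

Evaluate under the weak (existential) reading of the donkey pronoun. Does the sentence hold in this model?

"it" takes "a wreck" as antecedent — a donkey pronoun bound across the clause boundary.
Truth condition: for no (d,w) with located(d,w) does photographed(d,w) hold.
Restrictor pairs — does the scope hold? (d1,w2):fails  (d1,w3):fails  (d1,w4):holds  (d2,w3):fails  (d2,w4):fails  (d2,w5):holds  (d3,w1):fails  (d3,w5):fails
Scope holds for 2 pair(s), so the sentence is false.

False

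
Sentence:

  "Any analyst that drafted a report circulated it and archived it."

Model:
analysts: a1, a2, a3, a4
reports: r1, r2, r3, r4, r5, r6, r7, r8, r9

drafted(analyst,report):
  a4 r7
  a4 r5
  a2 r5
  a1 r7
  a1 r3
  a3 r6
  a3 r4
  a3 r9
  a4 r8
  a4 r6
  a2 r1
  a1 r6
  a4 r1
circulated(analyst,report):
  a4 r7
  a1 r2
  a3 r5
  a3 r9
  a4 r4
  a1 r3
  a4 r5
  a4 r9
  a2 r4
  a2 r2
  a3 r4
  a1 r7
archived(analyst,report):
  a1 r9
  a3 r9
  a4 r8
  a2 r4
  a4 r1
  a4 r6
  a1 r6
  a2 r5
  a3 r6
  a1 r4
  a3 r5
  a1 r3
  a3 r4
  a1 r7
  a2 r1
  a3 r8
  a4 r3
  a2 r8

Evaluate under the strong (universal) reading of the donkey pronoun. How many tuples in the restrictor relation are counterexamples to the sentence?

"it" takes "a report" as antecedent — a donkey pronoun bound across the clause boundary.
Strong reading: for every (a,r) with drafted(a,r), circulated(a,r) ∧ archived(a,r).
Restrictor pairs: (a1,r3) ✓  (a1,r6) ✗  (a1,r7) ✓  (a2,r1) ✗  (a2,r5) ✗  (a3,r4) ✓  (a3,r6) ✗  (a3,r9) ✓  (a4,r1) ✗  (a4,r5) ✗  (a4,r6) ✗  (a4,r7) ✗  (a4,r8) ✗
Counterexamples (restrictor pairs failing the scope): 9.

9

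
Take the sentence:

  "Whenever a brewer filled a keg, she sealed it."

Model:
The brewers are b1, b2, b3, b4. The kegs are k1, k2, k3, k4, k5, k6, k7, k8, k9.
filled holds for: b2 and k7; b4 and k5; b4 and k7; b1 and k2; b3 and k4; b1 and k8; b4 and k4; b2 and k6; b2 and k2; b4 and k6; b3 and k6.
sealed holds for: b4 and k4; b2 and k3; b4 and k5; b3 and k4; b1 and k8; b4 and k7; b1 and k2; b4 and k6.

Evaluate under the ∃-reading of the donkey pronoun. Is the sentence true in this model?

"it" takes "a keg" as antecedent — a donkey pronoun bound across the clause boundary.
Weak reading: every brewer b with some filled-keg has at least one filled-keg k such that sealed(b,k).
Per brewer: b1:✓  b2:✗  b3:✓  b4:✓
b2 has no witness among its filled-kegs.

False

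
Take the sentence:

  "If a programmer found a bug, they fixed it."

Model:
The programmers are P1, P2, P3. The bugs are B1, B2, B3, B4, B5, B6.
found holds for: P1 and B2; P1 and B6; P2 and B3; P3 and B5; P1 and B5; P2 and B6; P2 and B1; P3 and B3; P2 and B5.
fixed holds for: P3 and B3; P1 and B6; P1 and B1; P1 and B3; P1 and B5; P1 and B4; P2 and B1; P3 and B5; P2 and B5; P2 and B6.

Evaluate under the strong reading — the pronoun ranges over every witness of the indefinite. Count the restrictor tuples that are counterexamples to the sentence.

2

"it" takes "a bug" as antecedent — a donkey pronoun bound across the clause boundary.
Strong reading: for every (p,b) with found(p,b), fixed(p,b).
Restrictor pairs: (P1,B2) ✗  (P1,B5) ✓  (P1,B6) ✓  (P2,B1) ✓  (P2,B3) ✗  (P2,B5) ✓  (P2,B6) ✓  (P3,B3) ✓  (P3,B5) ✓
Counterexamples (restrictor pairs failing the scope): 2.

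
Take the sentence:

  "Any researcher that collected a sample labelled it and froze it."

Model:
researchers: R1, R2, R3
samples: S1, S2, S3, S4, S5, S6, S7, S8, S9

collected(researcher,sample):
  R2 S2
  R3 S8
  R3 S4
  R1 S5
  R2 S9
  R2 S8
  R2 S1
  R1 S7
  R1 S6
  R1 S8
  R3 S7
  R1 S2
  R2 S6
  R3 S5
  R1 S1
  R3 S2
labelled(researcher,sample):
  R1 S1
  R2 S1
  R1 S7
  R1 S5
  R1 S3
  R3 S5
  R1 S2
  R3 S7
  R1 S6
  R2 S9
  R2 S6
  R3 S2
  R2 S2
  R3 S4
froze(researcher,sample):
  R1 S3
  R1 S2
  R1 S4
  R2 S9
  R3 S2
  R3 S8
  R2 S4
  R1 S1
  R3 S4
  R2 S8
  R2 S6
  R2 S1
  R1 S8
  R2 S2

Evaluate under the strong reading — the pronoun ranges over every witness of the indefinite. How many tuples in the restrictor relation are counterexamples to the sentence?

8

"it" takes "a sample" as antecedent — a donkey pronoun bound across the clause boundary.
Strong reading: for every (r,s) with collected(r,s), labelled(r,s) ∧ froze(r,s).
Restrictor pairs: (R1,S1) ✓  (R1,S2) ✓  (R1,S5) ✗  (R1,S6) ✗  (R1,S7) ✗  (R1,S8) ✗  (R2,S1) ✓  (R2,S2) ✓  (R2,S6) ✓  (R2,S8) ✗  (R2,S9) ✓  (R3,S2) ✓  (R3,S4) ✓  (R3,S5) ✗  (R3,S7) ✗  (R3,S8) ✗
Counterexamples (restrictor pairs failing the scope): 8.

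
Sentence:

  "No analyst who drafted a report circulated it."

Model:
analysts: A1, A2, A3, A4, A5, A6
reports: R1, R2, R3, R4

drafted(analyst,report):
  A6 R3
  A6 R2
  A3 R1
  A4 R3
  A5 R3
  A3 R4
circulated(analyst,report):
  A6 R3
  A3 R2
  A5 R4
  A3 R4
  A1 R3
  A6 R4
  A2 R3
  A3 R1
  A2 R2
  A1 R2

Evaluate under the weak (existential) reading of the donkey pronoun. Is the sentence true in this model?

"it" takes "a report" as antecedent — a donkey pronoun bound across the clause boundary.
Truth condition: for no (a,r) with drafted(a,r) does circulated(a,r) hold.
Restrictor pairs — does the scope hold? (A3,R1):holds  (A3,R4):holds  (A4,R3):fails  (A5,R3):fails  (A6,R2):fails  (A6,R3):holds
Scope holds for 3 pair(s), so the sentence is false.

False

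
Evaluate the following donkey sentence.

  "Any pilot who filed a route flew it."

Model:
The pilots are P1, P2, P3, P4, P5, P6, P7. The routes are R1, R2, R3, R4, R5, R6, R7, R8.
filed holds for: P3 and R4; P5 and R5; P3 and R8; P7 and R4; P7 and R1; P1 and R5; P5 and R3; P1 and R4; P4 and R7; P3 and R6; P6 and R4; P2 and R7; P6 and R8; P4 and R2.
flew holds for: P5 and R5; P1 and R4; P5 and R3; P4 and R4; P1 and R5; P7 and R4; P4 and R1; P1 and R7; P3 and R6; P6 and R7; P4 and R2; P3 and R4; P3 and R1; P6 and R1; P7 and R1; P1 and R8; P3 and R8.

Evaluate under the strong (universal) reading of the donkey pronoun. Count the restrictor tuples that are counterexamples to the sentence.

"it" takes "a route" as antecedent — a donkey pronoun bound across the clause boundary.
Strong reading: for every (p,r) with filed(p,r), flew(p,r).
Restrictor pairs: (P1,R4) ✓  (P1,R5) ✓  (P2,R7) ✗  (P3,R4) ✓  (P3,R6) ✓  (P3,R8) ✓  (P4,R2) ✓  (P4,R7) ✗  (P5,R3) ✓  (P5,R5) ✓  (P6,R4) ✗  (P6,R8) ✗  (P7,R1) ✓  (P7,R4) ✓
Counterexamples (restrictor pairs failing the scope): 4.

4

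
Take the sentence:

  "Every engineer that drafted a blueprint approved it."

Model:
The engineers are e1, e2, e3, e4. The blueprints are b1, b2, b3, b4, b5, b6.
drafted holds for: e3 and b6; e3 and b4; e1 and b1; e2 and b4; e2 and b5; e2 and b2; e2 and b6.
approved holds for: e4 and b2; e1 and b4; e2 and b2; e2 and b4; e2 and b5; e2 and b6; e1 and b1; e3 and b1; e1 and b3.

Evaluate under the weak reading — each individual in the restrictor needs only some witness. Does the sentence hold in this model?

"it" takes "a blueprint" as antecedent — a donkey pronoun bound across the clause boundary.
Weak reading: every engineer e with some drafted-blueprint has at least one drafted-blueprint b such that approved(e,b).
Per engineer: e1:✓  e2:✓  e3:✗
e3 has no witness among its drafted-blueprints.

False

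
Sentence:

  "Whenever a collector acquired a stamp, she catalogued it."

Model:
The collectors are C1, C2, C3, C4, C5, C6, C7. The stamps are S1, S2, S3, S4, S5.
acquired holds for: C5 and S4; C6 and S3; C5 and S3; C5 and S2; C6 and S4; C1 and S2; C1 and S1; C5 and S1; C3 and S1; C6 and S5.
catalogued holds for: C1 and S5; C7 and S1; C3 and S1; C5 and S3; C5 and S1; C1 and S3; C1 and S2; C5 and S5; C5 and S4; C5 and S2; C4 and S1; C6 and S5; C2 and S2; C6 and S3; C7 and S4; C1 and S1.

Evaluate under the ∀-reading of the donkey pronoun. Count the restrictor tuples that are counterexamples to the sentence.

1

"it" takes "a stamp" as antecedent — a donkey pronoun bound across the clause boundary.
Strong reading: for every (c,s) with acquired(c,s), catalogued(c,s).
Restrictor pairs: (C1,S1) ✓  (C1,S2) ✓  (C3,S1) ✓  (C5,S1) ✓  (C5,S2) ✓  (C5,S3) ✓  (C5,S4) ✓  (C6,S3) ✓  (C6,S4) ✗  (C6,S5) ✓
Counterexamples (restrictor pairs failing the scope): 1.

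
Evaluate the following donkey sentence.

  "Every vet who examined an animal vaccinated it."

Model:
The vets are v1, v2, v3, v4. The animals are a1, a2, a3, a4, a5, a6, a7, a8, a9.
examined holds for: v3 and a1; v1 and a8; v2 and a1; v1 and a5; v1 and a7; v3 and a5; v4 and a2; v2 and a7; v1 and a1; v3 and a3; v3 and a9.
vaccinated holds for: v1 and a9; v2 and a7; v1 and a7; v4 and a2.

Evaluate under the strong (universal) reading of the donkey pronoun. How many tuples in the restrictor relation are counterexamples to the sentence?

"it" takes "an animal" as antecedent — a donkey pronoun bound across the clause boundary.
Strong reading: for every (v,a) with examined(v,a), vaccinated(v,a).
Restrictor pairs: (v1,a1) ✗  (v1,a5) ✗  (v1,a7) ✓  (v1,a8) ✗  (v2,a1) ✗  (v2,a7) ✓  (v3,a1) ✗  (v3,a3) ✗  (v3,a5) ✗  (v3,a9) ✗  (v4,a2) ✓
Counterexamples (restrictor pairs failing the scope): 8.

8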